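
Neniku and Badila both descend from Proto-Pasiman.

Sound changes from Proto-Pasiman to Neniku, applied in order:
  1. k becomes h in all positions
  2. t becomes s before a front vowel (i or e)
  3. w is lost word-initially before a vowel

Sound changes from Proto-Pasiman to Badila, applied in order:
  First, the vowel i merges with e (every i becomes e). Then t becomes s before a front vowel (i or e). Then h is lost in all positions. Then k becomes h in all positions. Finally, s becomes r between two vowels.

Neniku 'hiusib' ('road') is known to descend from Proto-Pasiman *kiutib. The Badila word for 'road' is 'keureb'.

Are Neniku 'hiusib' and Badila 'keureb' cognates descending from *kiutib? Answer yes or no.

no

Derive the expected Badila reflex of *kiutib:
Badila: *kiutib
  kiutib → keuteb   [vowel merger]
  keuteb → keuseb   [palatalisation]
  keuseb (rule 3 does not apply)
  keuseb → heuseb   [unconditioned shift]
  heuseb → heureb   [rhotacism]
  giving Badila heureb.
The regular Badila reflex would be 'heureb', but the attested form is 'keureb'. The correspondence is irregular, so they are not cognates (the Badila form has a different source).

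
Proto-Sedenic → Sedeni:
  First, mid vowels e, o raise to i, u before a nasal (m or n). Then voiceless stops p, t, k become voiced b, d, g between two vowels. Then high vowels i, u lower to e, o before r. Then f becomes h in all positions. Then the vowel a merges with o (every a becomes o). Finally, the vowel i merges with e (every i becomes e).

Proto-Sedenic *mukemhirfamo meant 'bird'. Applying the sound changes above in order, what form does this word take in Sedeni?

Sedeni: start from *mukemhirfamo.
  rule 1 (pre-nasal raising): mukemhirfamo → mukimhirfamo
  rule 2 (intervocalic voicing): mukimhirfamo → mugimhirfamo
  rule 3 (pre-rhotic lowering): mugimhirfamo → mugimherfamo
  rule 4 (unconditioned shift): mugimherfamo → mugimherhamo
  rule 5 (vowel merger): mugimherhamo → mugimherhomo
  rule 6 (vowel merger): mugimherhomo → mugemherhomo
  ⇒ Sedeni mugemherhomo

mugemherhomo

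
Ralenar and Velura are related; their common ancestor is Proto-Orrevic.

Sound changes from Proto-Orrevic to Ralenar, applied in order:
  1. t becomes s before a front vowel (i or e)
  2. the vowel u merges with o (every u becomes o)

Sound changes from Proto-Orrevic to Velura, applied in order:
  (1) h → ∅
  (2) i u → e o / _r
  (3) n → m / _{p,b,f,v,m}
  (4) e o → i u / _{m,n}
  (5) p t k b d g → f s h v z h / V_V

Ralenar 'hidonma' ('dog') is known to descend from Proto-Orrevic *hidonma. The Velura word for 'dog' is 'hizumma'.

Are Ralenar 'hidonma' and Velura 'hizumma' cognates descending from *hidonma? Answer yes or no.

no

Derive the expected Velura reflex of *hidonma:
Velura: *hidonma
  hidonma → idonma   [h-loss]
  idonma (rule 2 does not apply)
  idonma → idomma   [nasal place assimilation]
  idomma → idumma   [pre-nasal raising]
  idumma → izumma   [intervocalic lenition]
  giving Velura izumma.
The regular Velura reflex would be 'izumma', but the attested form is 'hizumma'. The correspondence is irregular, so they are not cognates (the Velura form has a different source).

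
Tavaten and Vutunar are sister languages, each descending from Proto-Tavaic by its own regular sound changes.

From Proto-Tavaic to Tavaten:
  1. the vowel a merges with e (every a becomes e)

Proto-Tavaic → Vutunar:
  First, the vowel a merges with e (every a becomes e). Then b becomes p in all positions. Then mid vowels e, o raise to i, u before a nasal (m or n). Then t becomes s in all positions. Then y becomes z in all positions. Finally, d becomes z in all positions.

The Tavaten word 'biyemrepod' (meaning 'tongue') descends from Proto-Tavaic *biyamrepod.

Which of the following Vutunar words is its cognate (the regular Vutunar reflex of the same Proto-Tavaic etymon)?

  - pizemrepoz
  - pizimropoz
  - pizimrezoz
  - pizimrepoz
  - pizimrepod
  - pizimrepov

pizimrepoz

Vutunar: *biyamrepod > biyemrepod > piyemrepod > piyimrepod > pizimrepod > pizimrepoz  (by vowel merger, unconditioned shift, pre-nasal raising, unconditioned shift, unconditioned shift)
Only 'pizimrepoz' matches the regular Vutunar development of *biyamrepod.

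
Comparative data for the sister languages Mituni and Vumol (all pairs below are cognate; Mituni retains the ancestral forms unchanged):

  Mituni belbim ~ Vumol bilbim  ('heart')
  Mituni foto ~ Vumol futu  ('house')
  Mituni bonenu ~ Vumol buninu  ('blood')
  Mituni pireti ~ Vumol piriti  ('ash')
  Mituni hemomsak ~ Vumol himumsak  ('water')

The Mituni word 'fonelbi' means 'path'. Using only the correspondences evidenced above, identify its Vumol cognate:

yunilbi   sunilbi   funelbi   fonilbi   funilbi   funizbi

funilbi

bonenu ~ buninu — Mituni o corresponds to Vumol u after a consonant, before a nasal.
belbim ~ bilbim, pireti ~ piriti — Mituni e corresponds to Vumol i after a consonant, before a consonant other than r, m, n, p, b, f, v.
Applying these to Mituni 'fonelbi':
  fonelbi → funelbi   (o→u after a consonant, before a nasal)
  funelbi → funilbi   (e→i after a consonant, before a consonant other than r, m, n, p, b, f, v)
So the Vumol cognate is 'funilbi'.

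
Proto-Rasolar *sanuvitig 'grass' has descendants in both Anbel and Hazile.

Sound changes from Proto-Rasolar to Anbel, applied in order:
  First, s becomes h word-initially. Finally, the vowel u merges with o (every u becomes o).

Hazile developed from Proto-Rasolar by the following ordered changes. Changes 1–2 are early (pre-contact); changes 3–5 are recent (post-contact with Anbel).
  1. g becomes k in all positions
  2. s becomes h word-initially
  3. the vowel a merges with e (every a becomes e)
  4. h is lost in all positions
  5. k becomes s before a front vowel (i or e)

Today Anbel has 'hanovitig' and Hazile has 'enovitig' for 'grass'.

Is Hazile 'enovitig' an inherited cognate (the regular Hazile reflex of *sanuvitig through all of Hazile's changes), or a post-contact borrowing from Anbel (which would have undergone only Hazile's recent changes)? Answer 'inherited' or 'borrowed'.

borrowed

If inherited, *sanuvitig would pass through all of Hazile's changes:
Hazile: *sanuvitig
  sanuvitig → sanuvitik   [unconditioned shift]
  sanuvitik → hanuvitik   [debuccalisation]
  hanuvitik → henuvitik   [vowel merger]
  henuvitik → enuvitik   [h-loss]
  enuvitik (rule 5 does not apply)
  giving Hazile enuvitik.
If borrowed from Anbel 'hanovitig' after the early changes, it would undergo only the recent ones:
  rule 3 (vowel merger): hanovitig → henovitig
  rule 4 (h-loss): henovitig → enovitig
  rule 5 (palatalisation): no change (enovitig)
  ⇒ as a loan: enovitig
Hazile 'enovitig' matches the loan outcome 'enovitig', not the inherited 'enuvitik' — it skipped the early Hazile changes, so it was borrowed from Anbel.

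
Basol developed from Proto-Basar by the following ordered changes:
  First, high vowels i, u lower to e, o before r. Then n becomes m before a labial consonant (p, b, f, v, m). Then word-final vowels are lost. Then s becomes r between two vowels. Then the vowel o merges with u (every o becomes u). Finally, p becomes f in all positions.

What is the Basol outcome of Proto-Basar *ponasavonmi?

Basol: *ponasavonmi
  ponasavonmi (rule 1 does not apply)
  ponasavonmi → ponasavommi   [nasal place assimilation]
  ponasavommi → ponasavomm   [apocope]
  ponasavomm → ponaravomm   [rhotacism]
  ponaravomm → punaravumm   [vowel merger]
  punaravumm → funaravumm   [unconditioned shift]
  giving Basol funaravumm.

funaravumm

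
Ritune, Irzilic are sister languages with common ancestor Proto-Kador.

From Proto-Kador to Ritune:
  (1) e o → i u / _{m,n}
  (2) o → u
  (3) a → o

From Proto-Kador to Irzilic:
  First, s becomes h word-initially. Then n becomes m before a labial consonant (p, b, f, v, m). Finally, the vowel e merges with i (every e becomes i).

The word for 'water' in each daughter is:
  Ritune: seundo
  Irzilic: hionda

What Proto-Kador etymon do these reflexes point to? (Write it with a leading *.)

*seonda

Position 1: Ritune has s, Irzilic has h. Ritune preserves s here (none of its changes turn any other segment into s), so the proto-segment is *s.
Position 6: Ritune has o, Irzilic has a. Irzilic preserves a here (none of its changes turn any other segment into a), so the proto-segment is *a.
Verify the candidate proto-form against each daughter:
Ritune: *seonda > seunda > seundo  (by pre-nasal raising, vowel merger)
Irzilic: start from *seonda.
  rule 1 (debuccalisation): seonda → heonda
  rule 2: no change — heonda
  rule 3 (vowel merger): heonda → hionda
  ⇒ Irzilic hionda
*seonda is the unique common source.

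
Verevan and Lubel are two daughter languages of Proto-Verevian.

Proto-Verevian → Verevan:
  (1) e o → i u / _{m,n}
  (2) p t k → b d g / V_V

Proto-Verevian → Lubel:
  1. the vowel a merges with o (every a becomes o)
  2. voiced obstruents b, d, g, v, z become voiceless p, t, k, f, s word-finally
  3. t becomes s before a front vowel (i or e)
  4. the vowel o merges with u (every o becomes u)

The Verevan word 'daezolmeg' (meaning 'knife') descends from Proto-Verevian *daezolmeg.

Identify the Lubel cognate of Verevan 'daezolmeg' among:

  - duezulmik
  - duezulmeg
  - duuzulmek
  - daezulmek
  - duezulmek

duezulmek

Lubel: *daezolmeg > doezolmeg > doezolmek > duezulmek  (by vowel merger, final devoicing, vowel merger)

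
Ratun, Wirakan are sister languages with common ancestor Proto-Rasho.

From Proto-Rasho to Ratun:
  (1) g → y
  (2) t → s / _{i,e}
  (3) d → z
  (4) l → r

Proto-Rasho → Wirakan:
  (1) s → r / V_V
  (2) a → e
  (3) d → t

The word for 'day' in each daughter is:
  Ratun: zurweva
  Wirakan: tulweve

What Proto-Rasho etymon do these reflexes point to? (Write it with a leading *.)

*dulweva

Position 3: Ratun has r, Wirakan has l. Wirakan preserves l here (none of its changes turn any other segment into l), so the proto-segment is *l.
Position 1: Ratun has z, Wirakan has t. Taking the neighbouring segments as reconstructed: Ratun z could go back to *d or *z; Wirakan t could go back to *t or *d — the one source consistent with every daughter is *d.
Position 7: Ratun has a, Wirakan has e. Ratun preserves a here (none of its changes turn any other segment into a), so the proto-segment is *a.
Continuing position by position gives *dulweva; check it forward:
Ratun: *dulweva > zulweva > zurweva  (by unconditioned shift, unconditioned shift)
Wirakan: *dulweva > dulweve > tulweve  (by vowel merger, unconditioned shift)
*dulweva is the unique common source.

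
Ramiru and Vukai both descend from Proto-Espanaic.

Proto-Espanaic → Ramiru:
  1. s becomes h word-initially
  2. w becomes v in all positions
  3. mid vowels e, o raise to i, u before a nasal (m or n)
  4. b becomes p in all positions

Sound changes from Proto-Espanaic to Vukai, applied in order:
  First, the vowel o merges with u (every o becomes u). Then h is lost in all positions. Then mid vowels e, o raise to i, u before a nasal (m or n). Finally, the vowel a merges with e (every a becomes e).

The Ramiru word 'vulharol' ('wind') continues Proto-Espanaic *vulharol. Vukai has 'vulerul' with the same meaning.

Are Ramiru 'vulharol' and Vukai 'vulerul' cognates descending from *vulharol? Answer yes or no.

Derive the expected Vukai reflex of *vulharol:
Vukai: *vulharol > vulharul > vularul > vulerul  (by vowel merger, h-loss, vowel merger)
Vukai 'vulerul' matches the regular reflex exactly, so the pair is cognate.

yes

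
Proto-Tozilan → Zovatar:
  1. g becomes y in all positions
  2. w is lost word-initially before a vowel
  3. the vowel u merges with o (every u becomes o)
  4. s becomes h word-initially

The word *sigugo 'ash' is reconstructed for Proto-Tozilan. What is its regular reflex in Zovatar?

Zovatar: start from *sigugo.
  rule 1 (unconditioned shift): sigugo → siyuyo
  rule 2: no change — siyuyo
  rule 3 (vowel merger): siyuyo → siyoyo
  rule 4 (debuccalisation): siyoyo → hiyoyo
  ⇒ Zovatar hiyoyo

hiyoyo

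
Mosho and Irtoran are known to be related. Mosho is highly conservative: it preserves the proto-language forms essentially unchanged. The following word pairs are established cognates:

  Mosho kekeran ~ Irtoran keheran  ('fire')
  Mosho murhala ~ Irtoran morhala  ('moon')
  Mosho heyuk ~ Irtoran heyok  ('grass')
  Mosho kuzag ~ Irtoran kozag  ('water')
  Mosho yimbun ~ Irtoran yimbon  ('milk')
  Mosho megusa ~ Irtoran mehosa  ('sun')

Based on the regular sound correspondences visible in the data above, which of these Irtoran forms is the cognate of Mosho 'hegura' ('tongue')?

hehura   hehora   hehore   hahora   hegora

megusa ~ mehosa — Mosho g corresponds to Irtoran h between vowels (before a back vowel).
murhala ~ morhala — Mosho u corresponds to Irtoran o after a consonant, before r.
Applying these to Mosho 'hegura':
  hegura → hehura   (g→h between vowels (before a back vowel))
  hehura → hehora   (u→o after a consonant, before r)
So the Irtoran cognate is 'hehora'.

hehora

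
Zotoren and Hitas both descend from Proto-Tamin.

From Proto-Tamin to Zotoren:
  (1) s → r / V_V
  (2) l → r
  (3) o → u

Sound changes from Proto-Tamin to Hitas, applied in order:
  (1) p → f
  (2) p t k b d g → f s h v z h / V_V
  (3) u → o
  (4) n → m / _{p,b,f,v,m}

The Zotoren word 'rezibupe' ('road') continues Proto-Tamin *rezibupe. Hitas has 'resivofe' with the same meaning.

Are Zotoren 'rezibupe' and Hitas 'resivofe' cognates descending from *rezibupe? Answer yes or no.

Derive the expected Hitas reflex of *rezibupe:
Hitas: *rezibupe > rezibufe > rezivufe > rezivofe  (by unconditioned shift, intervocalic lenition, vowel merger)
The regular Hitas reflex would be 'rezivofe', but the attested form is 'resivofe'. The correspondence is irregular, so they are not cognates (the Hitas form has a different source).

no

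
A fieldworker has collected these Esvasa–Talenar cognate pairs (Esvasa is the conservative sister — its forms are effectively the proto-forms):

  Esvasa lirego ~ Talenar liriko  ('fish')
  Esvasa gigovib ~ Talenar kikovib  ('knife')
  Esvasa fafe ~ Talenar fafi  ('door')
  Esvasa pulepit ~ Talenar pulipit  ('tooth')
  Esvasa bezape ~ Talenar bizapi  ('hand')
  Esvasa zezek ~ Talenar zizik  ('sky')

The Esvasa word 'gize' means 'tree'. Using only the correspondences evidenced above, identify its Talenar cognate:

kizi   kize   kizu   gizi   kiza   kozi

gigovib ~ kikovib — Esvasa g corresponds to Talenar k word-initially before a front vowel.
fafe ~ fafi, bezape ~ bizapi — Esvasa e corresponds to Talenar i word-finally.
Applying these to Esvasa 'gize':
  gize → kize   (g→k word-initially before a front vowel)
  kize → kizi   (e→i word-finally)
So the Talenar cognate is 'kizi'.

kizi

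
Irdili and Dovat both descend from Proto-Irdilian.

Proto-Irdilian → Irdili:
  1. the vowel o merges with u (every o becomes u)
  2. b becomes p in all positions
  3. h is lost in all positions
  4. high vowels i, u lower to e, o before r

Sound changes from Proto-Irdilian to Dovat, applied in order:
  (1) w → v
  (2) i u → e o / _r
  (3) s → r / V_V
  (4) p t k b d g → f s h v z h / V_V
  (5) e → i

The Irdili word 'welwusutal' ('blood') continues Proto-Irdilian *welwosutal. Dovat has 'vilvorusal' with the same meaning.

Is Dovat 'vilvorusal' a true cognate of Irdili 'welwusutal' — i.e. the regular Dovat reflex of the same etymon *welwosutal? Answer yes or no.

yes

Derive the expected Dovat reflex of *welwosutal:
Dovat: start from *welwosutal.
  rule 1 (unconditioned shift): welwosutal → velvosutal
  rule 2: no change — velvosutal
  rule 3 (rhotacism): velvosutal → velvorutal
  rule 4 (intervocalic lenition): velvorutal → velvorusal
  rule 5 (vowel merger): velvorusal → vilvorusal
  ⇒ Dovat vilvorusal
Dovat 'vilvorusal' matches the regular reflex exactly, so the pair is cognate.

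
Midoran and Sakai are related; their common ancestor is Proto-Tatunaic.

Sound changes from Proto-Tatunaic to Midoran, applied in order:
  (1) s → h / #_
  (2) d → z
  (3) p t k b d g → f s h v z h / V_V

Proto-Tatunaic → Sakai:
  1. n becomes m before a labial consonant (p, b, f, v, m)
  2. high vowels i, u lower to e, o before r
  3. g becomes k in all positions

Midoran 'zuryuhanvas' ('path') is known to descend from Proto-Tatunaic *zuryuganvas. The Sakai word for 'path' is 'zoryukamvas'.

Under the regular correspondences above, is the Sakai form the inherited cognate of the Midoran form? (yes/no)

yes

Derive the expected Sakai reflex of *zuryuganvas:
Sakai: *zuryuganvas
  zuryuganvas → zuryugamvas   [nasal place assimilation]
  zuryugamvas → zoryugamvas   [pre-rhotic lowering]
  zoryugamvas → zoryukamvas   [unconditioned shift]
  giving Sakai zoryukamvas.
Sakai 'zoryukamvas' matches the regular reflex exactly, so the pair is cognate.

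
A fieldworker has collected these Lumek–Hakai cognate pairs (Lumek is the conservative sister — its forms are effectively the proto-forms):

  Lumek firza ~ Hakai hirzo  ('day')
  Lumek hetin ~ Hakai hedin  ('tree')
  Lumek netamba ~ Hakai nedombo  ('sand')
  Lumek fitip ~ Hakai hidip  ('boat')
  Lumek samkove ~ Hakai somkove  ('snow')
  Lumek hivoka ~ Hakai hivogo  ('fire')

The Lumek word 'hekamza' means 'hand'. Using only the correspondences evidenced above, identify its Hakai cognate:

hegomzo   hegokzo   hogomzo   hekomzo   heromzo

hivoka ~ hivogo — Lumek k corresponds to Hakai g between vowels (before a back vowel).
netamba ~ nedombo, samkove ~ somkove — Lumek a corresponds to Hakai o after a consonant, before a nasal.
firza ~ hirzo, netamba ~ nedombo — Lumek a corresponds to Hakai o word-finally.
Applying these to Lumek 'hekamza':
  hekamza → hegamza   (k→g between vowels (before a back vowel))
  hegamza → hegomza   (a→o after a consonant, before a nasal)
  hegomza → hegomzo   (a→o word-finally)
So the Hakai cognate is 'hegomzo'.

hegomzo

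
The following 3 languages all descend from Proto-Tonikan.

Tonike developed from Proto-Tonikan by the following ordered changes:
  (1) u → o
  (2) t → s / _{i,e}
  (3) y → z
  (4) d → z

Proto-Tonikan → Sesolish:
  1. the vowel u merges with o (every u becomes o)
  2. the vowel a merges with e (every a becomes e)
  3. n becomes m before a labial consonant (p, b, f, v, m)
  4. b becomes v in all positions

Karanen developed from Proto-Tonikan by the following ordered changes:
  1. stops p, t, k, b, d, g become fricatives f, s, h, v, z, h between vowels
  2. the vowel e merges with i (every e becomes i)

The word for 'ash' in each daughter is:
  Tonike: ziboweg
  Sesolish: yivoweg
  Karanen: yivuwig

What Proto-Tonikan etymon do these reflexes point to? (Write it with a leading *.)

*yibuweg

Position 4: Tonike has o, Sesolish has o, Karanen has u. Karanen preserves u here (none of its changes turn any other segment into u), so the proto-segment is *u.
Position 1: Tonike has z, Sesolish has y, Karanen has y. Sesolish preserves y here (none of its changes turn any other segment into y), so the proto-segment is *y.
Position 6: Tonike has e, Sesolish has e, Karanen has i. Tonike preserves e here (none of its changes turn any other segment into e), so the proto-segment is *e.
Continuing position by position gives *yibuweg; check it forward:
Tonike: *yibuweg > yiboweg > ziboweg  (by vowel merger, unconditioned shift)
Sesolish: start from *yibuweg.
  rule 1 (vowel merger): yibuweg → yiboweg
  rule 2: no change — yiboweg
  rule 3: no change — yiboweg
  rule 4 (unconditioned shift): yiboweg → yivoweg
  ⇒ Sesolish yivoweg
Karanen: *yibuweg
  yibuweg → yivuweg   [intervocalic lenition]
  yivuweg → yivuwig   [vowel merger]
  giving Karanen yivuwig.
*yibuweg is the unique common source.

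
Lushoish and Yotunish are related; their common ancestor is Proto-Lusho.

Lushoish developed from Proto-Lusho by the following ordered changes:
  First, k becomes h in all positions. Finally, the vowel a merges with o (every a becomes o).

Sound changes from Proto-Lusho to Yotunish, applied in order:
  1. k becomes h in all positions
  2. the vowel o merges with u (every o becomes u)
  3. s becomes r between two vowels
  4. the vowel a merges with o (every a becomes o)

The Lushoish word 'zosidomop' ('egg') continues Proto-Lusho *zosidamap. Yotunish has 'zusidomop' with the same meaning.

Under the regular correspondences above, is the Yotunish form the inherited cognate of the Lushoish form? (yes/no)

Derive the expected Yotunish reflex of *zosidamap:
Yotunish: *zosidamap > zusidamap > zuridamap > zuridomop  (by vowel merger, rhotacism, vowel merger)
The regular Yotunish reflex would be 'zuridomop', but the attested form is 'zusidomop'. The correspondence is irregular, so they are not cognates (the Yotunish form has a different source).

no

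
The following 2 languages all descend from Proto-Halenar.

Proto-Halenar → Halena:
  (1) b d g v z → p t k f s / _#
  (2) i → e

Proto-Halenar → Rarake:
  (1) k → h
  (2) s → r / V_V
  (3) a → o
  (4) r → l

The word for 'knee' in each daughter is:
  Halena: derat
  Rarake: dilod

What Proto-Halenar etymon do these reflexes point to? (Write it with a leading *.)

Position 5: Halena has t, Rarake has d. Rarake preserves d here (none of its changes turn any other segment into d), so the proto-segment is *d.
Position 3: Halena has r, Rarake has l. Halena preserves r here (none of its changes turn any other segment into r), so the proto-segment is *r.
Position 4: Halena has a, Rarake has o. Halena preserves a here (none of its changes turn any other segment into a), so the proto-segment is *a.
This points to *dirad. Verify forward in each daughter:
Halena: *dirad > dirat > derat  (by final devoicing, vowel merger)
Rarake: start from *dirad.
  rule 1: no change — dirad
  rule 2: no change — dirad
  rule 3 (vowel merger): dirad → dirod
  rule 4 (unconditioned shift): dirod → dilod
  ⇒ Rarake dilod
Only *dirad yields all of Halena derat, Rarake dilod.

*dirad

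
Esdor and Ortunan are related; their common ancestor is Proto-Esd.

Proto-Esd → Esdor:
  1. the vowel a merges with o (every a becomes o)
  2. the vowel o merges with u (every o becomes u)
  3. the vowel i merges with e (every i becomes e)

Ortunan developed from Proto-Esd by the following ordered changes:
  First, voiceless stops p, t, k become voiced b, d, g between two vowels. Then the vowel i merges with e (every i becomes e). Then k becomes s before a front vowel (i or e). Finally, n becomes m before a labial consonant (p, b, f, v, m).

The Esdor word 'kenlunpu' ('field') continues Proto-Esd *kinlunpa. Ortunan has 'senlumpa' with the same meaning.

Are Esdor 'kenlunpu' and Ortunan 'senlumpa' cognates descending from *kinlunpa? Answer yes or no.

Derive the expected Ortunan reflex of *kinlunpa:
Ortunan: *kinlunpa
  kinlunpa (rule 1 does not apply)
  kinlunpa → kenlunpa   [vowel merger]
  kenlunpa → senlunpa   [palatalisation]
  senlunpa → senlumpa   [nasal place assimilation]
  giving Ortunan senlumpa.
Ortunan 'senlumpa' matches the regular reflex exactly, so the pair is cognate.

yes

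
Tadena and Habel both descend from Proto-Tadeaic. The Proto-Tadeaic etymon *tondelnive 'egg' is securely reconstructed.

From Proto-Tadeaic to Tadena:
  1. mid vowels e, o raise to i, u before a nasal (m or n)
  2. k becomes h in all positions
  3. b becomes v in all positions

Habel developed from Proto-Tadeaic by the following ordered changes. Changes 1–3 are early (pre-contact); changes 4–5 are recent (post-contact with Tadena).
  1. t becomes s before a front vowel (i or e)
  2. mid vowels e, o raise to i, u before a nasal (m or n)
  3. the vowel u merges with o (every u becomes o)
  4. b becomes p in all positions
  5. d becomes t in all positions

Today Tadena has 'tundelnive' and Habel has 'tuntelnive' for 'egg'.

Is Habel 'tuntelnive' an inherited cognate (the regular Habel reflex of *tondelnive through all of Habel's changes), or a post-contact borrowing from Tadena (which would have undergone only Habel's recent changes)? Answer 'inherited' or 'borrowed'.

If inherited, *tondelnive would pass through all of Habel's changes:
Habel: start from *tondelnive.
  rule 1: no change — tondelnive
  rule 2 (pre-nasal raising): tondelnive → tundelnive
  rule 3 (vowel merger): tundelnive → tondelnive
  rule 4: no change — tondelnive
  rule 5 (unconditioned shift): tondelnive → tontelnive
  ⇒ Habel tontelnive
If borrowed from Tadena 'tundelnive' after the early changes, it would undergo only the recent ones:
  rule 4 (unconditioned shift): no change (tundelnive)
  rule 5 (unconditioned shift): tundelnive → tuntelnive
  ⇒ as a loan: tuntelnive
Habel 'tuntelnive' matches the loan outcome 'tuntelnive', not the inherited 'tontelnive' — it skipped the early Habel changes, so it was borrowed from Tadena.

borrowed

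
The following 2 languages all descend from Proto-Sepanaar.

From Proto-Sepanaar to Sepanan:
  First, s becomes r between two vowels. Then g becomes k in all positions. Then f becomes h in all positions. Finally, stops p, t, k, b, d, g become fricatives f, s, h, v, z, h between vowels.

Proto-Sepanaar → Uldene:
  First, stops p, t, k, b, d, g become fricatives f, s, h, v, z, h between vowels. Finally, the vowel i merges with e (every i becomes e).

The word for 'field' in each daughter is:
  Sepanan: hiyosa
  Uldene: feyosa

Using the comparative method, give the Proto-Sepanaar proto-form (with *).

Position 1: Sepanan has h, Uldene has f. Taking the neighbouring segments as reconstructed: Sepanan h could go back to *f or *h; Uldene f can only go back to *f — the one source consistent with every daughter is *f.
Position 2: Sepanan has i, Uldene has e. Sepanan preserves i here (none of its changes turn any other segment into i), so the proto-segment is *i.
Position 5: Sepanan has s, Uldene has s. Taking the neighbouring segments as reconstructed: Sepanan s can only go back to *t; Uldene s could go back to *t or *s — the one source consistent with every daughter is *t.
This points to *fiyota. Verify forward in each daughter:
Sepanan: *fiyota > hiyota > hiyosa  (by unconditioned shift, intervocalic lenition)
Uldene: *fiyota
  fiyota → fiyosa   [intervocalic lenition]
  fiyosa → feyosa   [vowel merger]
  giving Uldene feyosa.
Only *fiyota yields all of Sepanan hiyosa, Uldene feyosa.

*fiyota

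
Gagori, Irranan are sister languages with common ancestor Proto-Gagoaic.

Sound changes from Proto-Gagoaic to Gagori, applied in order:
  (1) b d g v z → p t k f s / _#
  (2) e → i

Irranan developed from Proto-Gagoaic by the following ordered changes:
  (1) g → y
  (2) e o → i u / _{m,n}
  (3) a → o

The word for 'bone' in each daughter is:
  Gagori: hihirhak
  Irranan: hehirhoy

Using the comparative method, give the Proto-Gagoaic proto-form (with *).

*hehirhag

Position 8: Gagori has k, Irranan has y. Taking the neighbouring segments as reconstructed: Gagori k could go back to *k or *g; Irranan y could go back to *g or *y — the one source consistent with every daughter is *g.
Position 7: Gagori has a, Irranan has o. Gagori preserves a here (none of its changes turn any other segment into a), so the proto-segment is *a.
Verify the candidate proto-form against each daughter:
Gagori: start from *hehirhag.
  rule 1 (final devoicing): hehirhag → hehirhak
  rule 2 (vowel merger): hehirhak → hihirhak
  ⇒ Gagori hihirhak
Irranan: *hehirhag
  hehirhag → hehirhay   [unconditioned shift]
  hehirhay (rule 2 does not apply)
  hehirhay → hehirhoy   [vowel merger]
  giving Irranan hehirhoy.
No other proto-form is consistent with every reflex, so the reconstruction is *hehirhag.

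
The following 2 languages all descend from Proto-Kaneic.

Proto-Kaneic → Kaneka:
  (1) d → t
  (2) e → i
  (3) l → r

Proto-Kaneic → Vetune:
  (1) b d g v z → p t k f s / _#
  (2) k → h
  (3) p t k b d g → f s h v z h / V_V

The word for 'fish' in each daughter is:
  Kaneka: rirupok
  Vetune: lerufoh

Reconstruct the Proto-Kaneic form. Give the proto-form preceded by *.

*lerupok

Position 5: Kaneka has p, Vetune has f. Kaneka preserves p here (none of its changes turn any other segment into p), so the proto-segment is *p.
Position 1: Kaneka has r, Vetune has l. Vetune preserves l here (none of its changes turn any other segment into l), so the proto-segment is *l.
Verify the candidate proto-form against each daughter:
Kaneka: *lerupok > lirupok > rirupok  (by vowel merger, unconditioned shift)
Vetune: *lerupok > lerupoh > lerufoh  (by unconditioned shift, intervocalic lenition)
*lerupok is the unique common source.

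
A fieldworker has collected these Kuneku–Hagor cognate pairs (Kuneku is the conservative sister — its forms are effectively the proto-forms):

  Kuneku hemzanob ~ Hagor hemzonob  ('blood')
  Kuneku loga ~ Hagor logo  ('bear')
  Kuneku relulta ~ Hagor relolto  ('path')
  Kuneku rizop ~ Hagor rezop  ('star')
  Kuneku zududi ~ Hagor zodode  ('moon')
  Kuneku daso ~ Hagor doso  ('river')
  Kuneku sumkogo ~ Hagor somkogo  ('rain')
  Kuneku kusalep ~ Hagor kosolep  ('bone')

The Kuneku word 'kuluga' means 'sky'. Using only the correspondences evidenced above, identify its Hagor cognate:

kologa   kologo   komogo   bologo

kologo

relulta ~ relolto, zududi ~ zodode — Kuneku u corresponds to Hagor o after a consonant, before a consonant other than r, m, n, p, b, f, v.
loga ~ logo, relulta ~ relolto — Kuneku a corresponds to Hagor o word-finally.
Applying these to Kuneku 'kuluga':
  kuluga → koluga   (u→o after a consonant, before a consonant other than r, m, n, p, b, f, v)
  koluga → kologa   (u→o after a consonant, before a consonant other than r, m, n, p, b, f, v)
  kologa → kologo   (a→o word-finally)
So the Hagor cognate is 'kologo'.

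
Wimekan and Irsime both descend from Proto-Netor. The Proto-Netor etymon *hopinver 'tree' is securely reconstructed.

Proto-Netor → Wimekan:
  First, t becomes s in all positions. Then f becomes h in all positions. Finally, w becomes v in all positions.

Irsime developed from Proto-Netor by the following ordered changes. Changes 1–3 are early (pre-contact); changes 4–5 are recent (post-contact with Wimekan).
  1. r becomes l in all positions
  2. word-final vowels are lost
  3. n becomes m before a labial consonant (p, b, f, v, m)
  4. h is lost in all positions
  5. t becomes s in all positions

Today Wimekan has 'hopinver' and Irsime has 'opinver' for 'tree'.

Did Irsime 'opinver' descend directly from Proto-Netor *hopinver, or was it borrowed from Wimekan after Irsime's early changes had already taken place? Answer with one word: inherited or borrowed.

borrowed

If inherited, *hopinver would pass through all of Irsime's changes:
Irsime: *hopinver > hopinvel > hopimvel > opimvel  (by unconditioned shift, nasal place assimilation, h-loss)
If borrowed from Wimekan 'hopinver' after the early changes, it would undergo only the recent ones:
  rule 4 (h-loss): hopinver → opinver
  rule 5 (unconditioned shift): no change (opinver)
  ⇒ as a loan: opinver
Irsime 'opinver' matches the loan outcome 'opinver', not the inherited 'opimvel' — it skipped the early Irsime changes, so it was borrowed from Wimekan.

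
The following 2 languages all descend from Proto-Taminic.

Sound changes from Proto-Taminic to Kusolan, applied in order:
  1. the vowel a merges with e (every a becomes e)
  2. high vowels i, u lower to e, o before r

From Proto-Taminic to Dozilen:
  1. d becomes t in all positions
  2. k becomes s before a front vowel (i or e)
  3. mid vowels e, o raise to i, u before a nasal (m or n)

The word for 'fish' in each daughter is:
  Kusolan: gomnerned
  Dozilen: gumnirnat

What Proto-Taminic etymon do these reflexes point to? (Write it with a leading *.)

Position 8: Kusolan has e, Dozilen has a. Dozilen preserves a here (none of its changes turn any other segment into a), so the proto-segment is *a.
Position 2: Kusolan has o, Dozilen has u. Taking the neighbouring segments as reconstructed: Kusolan o can only go back to *o; Dozilen u could go back to *o or *u — the one source consistent with every daughter is *o.
Verify the candidate proto-form against each daughter:
Kusolan: *gomnirnad
  gomnirnad → gomnirned   [vowel merger]
  gomnirned → gomnerned   [pre-rhotic lowering]
  giving Kusolan gomnerned.
Dozilen: start from *gomnirnad.
  rule 1 (unconditioned shift): gomnirnad → gomnirnat
  rule 2: no change — gomnirnat
  rule 3 (pre-nasal raising): gomnirnat → gumnirnat
  ⇒ Dozilen gumnirnat
*gomnirnad is the unique common source.

*gomnirnad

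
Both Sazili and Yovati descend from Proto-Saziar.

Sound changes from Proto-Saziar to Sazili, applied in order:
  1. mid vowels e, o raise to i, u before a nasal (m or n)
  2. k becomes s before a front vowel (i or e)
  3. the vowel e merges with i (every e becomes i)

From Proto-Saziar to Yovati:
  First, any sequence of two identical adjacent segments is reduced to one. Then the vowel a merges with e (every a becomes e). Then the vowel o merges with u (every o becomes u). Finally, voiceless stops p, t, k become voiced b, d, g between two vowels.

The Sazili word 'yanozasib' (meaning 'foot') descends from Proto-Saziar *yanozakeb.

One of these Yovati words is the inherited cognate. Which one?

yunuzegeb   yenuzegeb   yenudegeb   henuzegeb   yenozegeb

yenuzegeb

Yovati: *yanozakeb > yenozekeb > yenuzekeb > yenuzegeb  (by vowel merger, vowel merger, intervocalic voicing)
Among the options, 'yenuzegeb' alone shows every Yovati change applied in order.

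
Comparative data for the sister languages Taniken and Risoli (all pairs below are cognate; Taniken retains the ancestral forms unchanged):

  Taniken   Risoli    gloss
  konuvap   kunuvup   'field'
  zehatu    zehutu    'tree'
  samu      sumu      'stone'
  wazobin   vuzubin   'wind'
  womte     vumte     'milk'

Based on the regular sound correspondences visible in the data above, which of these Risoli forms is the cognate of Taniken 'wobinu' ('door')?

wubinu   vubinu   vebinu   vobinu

vubinu

womte ~ vumte — Taniken w corresponds to Risoli v word-initially before a back vowel.
wazobin ~ vuzubin — Taniken o corresponds to Risoli u after a consonant, before a labial obstruent.
Applying these to Taniken 'wobinu':
  wobinu → vobinu   (w→v word-initially before a back vowel)
  vobinu → vubinu   (o→u after a consonant, before a labial obstruent)
So the Risoli cognate is 'vubinu'.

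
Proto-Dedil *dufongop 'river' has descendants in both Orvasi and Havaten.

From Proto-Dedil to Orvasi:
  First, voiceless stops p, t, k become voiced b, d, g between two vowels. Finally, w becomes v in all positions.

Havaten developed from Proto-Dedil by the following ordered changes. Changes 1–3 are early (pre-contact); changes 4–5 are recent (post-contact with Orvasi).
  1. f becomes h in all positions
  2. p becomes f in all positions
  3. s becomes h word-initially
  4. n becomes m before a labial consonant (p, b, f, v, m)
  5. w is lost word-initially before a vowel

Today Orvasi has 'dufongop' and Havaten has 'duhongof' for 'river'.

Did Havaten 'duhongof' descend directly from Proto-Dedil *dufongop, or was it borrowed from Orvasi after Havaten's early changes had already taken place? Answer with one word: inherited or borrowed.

If inherited, *dufongop would pass through all of Havaten's changes:
Havaten: *dufongop
  dufongop → duhongop   [unconditioned shift]
  duhongop → duhongof   [unconditioned shift]
  duhongof (rule 3 does not apply)
  duhongof (rule 4 does not apply)
  duhongof (rule 5 does not apply)
  giving Havaten duhongof.
If borrowed from Orvasi 'dufongop' after the early changes, it would undergo only the recent ones:
  rule 4 (nasal place assimilation): no change (dufongop)
  rule 5 (glide loss): no change (dufongop)
  ⇒ as a loan: dufongop
Havaten 'duhongof' matches the inherited outcome exactly, so it is an inherited cognate, not a loan.

inherited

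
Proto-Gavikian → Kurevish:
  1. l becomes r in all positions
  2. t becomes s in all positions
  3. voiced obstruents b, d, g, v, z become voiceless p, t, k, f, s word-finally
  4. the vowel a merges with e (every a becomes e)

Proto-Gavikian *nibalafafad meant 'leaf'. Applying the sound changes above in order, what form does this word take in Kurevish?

niberefefet

Kurevish: *nibalafafad
  nibalafafad → nibarafafad   [unconditioned shift]
  nibarafafad (rule 2 does not apply)
  nibarafafad → nibarafafat   [final devoicing]
  nibarafafat → niberefefet   [vowel merger]
  giving Kurevish niberefefet.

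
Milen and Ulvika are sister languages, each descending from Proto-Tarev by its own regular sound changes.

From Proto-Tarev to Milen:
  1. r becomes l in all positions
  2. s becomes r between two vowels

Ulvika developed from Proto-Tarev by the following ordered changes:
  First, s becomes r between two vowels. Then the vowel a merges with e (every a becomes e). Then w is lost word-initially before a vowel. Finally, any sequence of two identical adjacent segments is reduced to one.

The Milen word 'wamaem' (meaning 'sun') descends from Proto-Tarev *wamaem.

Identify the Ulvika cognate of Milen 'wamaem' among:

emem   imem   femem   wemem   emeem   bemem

Ulvika: *wamaem
  wamaem (rule 1 does not apply)
  wamaem → wemeem   [vowel merger]
  wemeem → emeem   [glide loss]
  emeem → emem   [degemination]
  giving Ulvika emem.
Only 'emem' matches the regular Ulvika development of *wamaem.

emem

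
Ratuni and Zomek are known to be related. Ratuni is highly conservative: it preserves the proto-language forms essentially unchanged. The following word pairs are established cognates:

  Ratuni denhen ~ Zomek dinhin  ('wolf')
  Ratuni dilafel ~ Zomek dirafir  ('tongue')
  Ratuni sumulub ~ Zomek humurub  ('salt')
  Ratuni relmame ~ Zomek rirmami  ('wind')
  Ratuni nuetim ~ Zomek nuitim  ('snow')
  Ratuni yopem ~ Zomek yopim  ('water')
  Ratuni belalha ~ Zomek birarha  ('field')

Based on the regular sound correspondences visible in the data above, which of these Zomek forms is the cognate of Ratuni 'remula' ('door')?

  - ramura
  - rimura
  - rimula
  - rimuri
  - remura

yopem ~ yopim — Ratuni e corresponds to Zomek i after a consonant, before a nasal.
dilafel ~ dirafir, belalha ~ birarha — Ratuni l corresponds to Zomek r between vowels (before a back vowel).
Applying these to Ratuni 'remula':
  remula → rimula   (e→i after a consonant, before a nasal)
  rimula → rimura   (l→r between vowels (before a back vowel))
So the Zomek cognate is 'rimura'.

rimura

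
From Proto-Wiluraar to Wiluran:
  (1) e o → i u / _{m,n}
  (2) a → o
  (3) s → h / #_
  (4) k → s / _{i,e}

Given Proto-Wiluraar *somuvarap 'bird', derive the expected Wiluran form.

Wiluran: *somuvarap
  somuvarap → sumuvarap   [pre-nasal raising]
  sumuvarap → sumuvorop   [vowel merger]
  sumuvorop → humuvorop   [debuccalisation]
  humuvorop (rule 4 does not apply)
  giving Wiluran humuvorop.

humuvorop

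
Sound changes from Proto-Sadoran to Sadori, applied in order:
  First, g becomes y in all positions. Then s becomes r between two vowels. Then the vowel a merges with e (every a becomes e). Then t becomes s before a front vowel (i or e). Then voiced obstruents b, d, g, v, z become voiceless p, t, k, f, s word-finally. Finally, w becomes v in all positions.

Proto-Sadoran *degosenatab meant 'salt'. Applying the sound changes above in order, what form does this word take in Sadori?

deyorenesep

Sadori: start from *degosenatab.
  rule 1 (unconditioned shift): degosenatab → deyosenatab
  rule 2 (rhotacism): deyosenatab → deyorenatab
  rule 3 (vowel merger): deyorenatab → deyoreneteb
  rule 4 (palatalisation): deyoreneteb → deyoreneseb
  rule 5 (final devoicing): deyoreneseb → deyorenesep
  rule 6: no change — deyorenesep
  ⇒ Sadori deyorenesep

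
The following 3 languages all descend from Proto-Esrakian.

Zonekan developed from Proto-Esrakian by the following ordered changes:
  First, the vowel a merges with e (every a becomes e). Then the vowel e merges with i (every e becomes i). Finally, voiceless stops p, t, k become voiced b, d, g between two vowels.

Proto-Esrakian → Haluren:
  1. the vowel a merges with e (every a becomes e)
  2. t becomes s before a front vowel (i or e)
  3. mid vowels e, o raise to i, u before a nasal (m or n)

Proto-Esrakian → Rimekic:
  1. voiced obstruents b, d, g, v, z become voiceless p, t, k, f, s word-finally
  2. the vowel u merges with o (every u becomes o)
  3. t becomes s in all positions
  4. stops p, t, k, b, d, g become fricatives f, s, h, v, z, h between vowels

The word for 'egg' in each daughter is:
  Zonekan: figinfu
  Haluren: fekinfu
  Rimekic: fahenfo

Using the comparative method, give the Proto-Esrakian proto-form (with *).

*fakenfu

Position 4: Zonekan has i, Haluren has i, Rimekic has e. Rimekic preserves e here (none of its changes turn any other segment into e), so the proto-segment is *e.
Position 7: Zonekan has u, Haluren has u, Rimekic has o. Zonekan preserves u here (none of its changes turn any other segment into u), so the proto-segment is *u.
Continuing position by position gives *fakenfu; check it forward:
Zonekan: *fakenfu > fekenfu > fikinfu > figinfu  (by vowel merger, vowel merger, intervocalic voicing)
Haluren: *fakenfu
  fakenfu → fekenfu   [vowel merger]
  fekenfu (rule 2 does not apply)
  fekenfu → fekinfu   [pre-nasal raising]
  giving Haluren fekinfu.
Rimekic: *fakenfu
  fakenfu (rule 1 does not apply)
  fakenfu → fakenfo   [vowel merger]
  fakenfo (rule 3 does not apply)
  fakenfo → fahenfo   [intervocalic lenition]
  giving Rimekic fahenfo.
Only *fakenfu yields all of Zonekan figinfu, Haluren fekinfu, Rimekic fahenfo.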